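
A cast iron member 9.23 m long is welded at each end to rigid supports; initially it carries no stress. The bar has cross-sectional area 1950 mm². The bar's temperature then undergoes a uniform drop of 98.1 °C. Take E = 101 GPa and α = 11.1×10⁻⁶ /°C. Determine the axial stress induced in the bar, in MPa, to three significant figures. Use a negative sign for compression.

Free thermal expansion αLΔT = 11.1e-6 · 9230 · -98.1 = -10.05 mm.
The walls impose strain ε = −(-10.05)/9230 = 1.0889e-03; σ = Eε = 101000 · 1.0889e-03 = 110 MPa.

110 MPa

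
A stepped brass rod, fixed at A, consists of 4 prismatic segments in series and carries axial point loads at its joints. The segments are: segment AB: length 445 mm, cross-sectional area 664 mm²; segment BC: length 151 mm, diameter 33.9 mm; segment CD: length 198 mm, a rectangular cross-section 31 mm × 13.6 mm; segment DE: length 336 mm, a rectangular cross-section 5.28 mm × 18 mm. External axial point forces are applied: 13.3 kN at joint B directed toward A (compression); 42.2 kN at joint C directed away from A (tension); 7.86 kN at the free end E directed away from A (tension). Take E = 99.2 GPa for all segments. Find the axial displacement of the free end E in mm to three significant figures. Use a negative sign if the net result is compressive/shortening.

0.650 mm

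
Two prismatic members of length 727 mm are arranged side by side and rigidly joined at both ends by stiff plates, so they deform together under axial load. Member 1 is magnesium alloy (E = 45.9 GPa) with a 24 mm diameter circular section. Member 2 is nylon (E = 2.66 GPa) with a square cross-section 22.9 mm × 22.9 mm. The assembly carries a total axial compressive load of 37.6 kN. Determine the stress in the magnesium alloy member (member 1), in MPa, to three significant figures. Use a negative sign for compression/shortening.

-77.9 MPa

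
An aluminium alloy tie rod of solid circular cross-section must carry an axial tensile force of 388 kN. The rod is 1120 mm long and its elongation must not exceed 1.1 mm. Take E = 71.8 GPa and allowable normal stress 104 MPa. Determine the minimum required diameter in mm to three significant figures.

Required area A ≥ P/σ_allow = 388000/104 = 3731 mm².
For a solid circular section, d ≥ √(4A/π) = 68.92 mm.
Elongation limit: A ≥ PL/(Eδ_allow) = 388000·1120/(71800·1.1) = 5502 mm² ⇒ d ≥ 83.7 mm.
The elongation limit governs.

83.7 mm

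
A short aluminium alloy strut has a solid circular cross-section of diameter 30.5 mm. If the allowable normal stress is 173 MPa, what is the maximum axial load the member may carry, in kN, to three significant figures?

A = 730.6 mm².
P_max = σ_allow · A = 173 · 730.6 = 126400 N = 126.4 kN.

126 kN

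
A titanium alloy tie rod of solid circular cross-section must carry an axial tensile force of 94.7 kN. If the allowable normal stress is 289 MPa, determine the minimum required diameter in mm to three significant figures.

20.4 mm

Required area A ≥ P/σ_allow = 94700/289 = 327.7 mm².
For a solid circular section, d ≥ √(4A/π) = 20.43 mm.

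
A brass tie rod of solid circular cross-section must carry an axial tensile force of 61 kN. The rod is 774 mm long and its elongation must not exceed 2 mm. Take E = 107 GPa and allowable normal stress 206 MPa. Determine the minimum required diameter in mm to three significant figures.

19.4 mm

Required area A ≥ P/σ_allow = 61000/206 = 296.1 mm².
For a solid circular section, d ≥ √(4A/π) = 19.42 mm.
Elongation limit: A ≥ PL/(Eδ_allow) = 61000·774/(107000·2) = 220.6 mm² ⇒ d ≥ 16.76 mm.
The stress limit governs.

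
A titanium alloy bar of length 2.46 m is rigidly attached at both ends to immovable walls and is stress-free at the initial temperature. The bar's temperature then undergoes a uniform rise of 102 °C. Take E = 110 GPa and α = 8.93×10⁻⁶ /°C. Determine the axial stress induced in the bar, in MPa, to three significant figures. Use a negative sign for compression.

Free thermal expansion αLΔT = 8.93e-6 · 2460 · 102 = 2.241 mm.
The walls impose strain ε = −(2.241)/2460 = -9.1086e-04; σ = Eε = 110000 · -9.1086e-04 = -100.2 MPa.

-100 MPa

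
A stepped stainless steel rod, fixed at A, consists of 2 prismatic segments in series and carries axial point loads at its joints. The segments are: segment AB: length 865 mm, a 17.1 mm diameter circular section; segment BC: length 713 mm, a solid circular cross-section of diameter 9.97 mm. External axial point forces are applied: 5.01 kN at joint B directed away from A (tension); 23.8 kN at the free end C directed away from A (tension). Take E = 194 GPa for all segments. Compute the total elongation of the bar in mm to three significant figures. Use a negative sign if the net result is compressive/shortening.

1.68 mm

Internal axial forces (sectioning from the free end, tension +): N_BC = 23.8 kN, N_AB = 28.81 kN.
A_AB = 229.7 mm².
A_BC = 78.07 mm².
δ_AB = 28810·865/(229.7·194000) = 0.5593 mm
δ_BC = 23800·713/(78.07·194000) = 1.12 mm
δ = Σδ_i = 1.68 mm.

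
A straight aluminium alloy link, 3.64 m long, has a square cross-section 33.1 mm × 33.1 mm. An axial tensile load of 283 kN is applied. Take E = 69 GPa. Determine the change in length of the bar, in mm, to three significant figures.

13.6 mm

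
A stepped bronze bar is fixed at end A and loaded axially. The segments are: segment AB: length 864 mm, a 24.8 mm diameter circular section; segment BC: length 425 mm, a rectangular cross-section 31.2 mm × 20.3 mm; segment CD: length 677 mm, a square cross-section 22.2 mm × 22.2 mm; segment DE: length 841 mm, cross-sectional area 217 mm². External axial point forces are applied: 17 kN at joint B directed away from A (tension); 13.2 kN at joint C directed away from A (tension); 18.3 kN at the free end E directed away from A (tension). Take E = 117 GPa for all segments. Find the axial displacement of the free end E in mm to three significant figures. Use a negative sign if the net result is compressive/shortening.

Internal axial forces (sectioning from the free end, tension +): N_DE = 18.3 kN, N_CD = 18.3 kN, N_BC = 31.5 kN, N_AB = 48.5 kN.
A_AB = 483.1 mm².
A_BC = 633.4 mm².
A_CD = 492.8 mm².
δ_AB = 48500·864/(483.1·117000) = 0.7414 mm
δ_BC = 31500·425/(633.4·117000) = 0.1807 mm
δ_CD = 18300·677/(492.8·117000) = 0.2149 mm
δ_DE = 18300·841/(217·117000) = 0.6062 mm
δ = Σδ_i = 1.743 mm.

1.74 mm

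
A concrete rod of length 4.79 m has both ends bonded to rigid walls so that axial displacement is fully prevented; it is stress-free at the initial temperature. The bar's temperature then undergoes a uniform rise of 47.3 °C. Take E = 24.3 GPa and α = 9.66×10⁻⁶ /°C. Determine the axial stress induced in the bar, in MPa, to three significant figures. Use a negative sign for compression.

Free thermal expansion αLΔT = 9.66e-6 · 4790 · 47.3 = 2.189 mm.
The walls impose strain ε = −(2.189)/4790 = -4.5692e-04; σ = Eε = 24300 · -4.5692e-04 = -11.1 MPa.

-11.1 MPa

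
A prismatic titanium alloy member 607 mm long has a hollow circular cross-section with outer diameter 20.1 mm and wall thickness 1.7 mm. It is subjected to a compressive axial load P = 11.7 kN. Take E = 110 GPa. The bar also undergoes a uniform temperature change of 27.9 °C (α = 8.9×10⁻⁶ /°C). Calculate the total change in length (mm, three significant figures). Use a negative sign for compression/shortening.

A = 98.27 mm².
δ_mech = NL/(AE) = -11700·607/(98.27·110000) = -0.657 mm.
δ_thermal = αLΔT = 8.9e-6·607·27.9 = 0.1507 mm.
δ = δ_mech + δ_thermal = -0.5063 mm.

-0.506 mm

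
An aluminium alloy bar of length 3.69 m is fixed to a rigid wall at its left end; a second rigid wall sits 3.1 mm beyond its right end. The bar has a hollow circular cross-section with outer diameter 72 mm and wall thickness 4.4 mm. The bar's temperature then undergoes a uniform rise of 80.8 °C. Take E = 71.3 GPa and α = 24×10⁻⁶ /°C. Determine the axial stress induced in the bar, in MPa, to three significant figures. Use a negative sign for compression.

-78.4 MPa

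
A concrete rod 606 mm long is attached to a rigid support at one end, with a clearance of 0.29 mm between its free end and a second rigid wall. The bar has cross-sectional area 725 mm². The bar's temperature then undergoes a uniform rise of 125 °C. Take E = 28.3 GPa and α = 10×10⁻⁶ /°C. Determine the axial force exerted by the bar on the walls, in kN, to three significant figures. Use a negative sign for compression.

-15.8 kN

Free thermal expansion αLΔT = 10e-6 · 606 · 125 = 0.7575 mm.
The walls engage after the gap closes; constrained expansion = 0.7575 − 0.29 = 0.4675 mm.
The walls impose strain ε = −(0.4675)/606 = -7.7145e-04; σ = Eε = 28300 · -7.7145e-04 = -21.83 MPa.
Wall reaction R = σ·A = -21.83·725 = -15830 N = -15.83 kN.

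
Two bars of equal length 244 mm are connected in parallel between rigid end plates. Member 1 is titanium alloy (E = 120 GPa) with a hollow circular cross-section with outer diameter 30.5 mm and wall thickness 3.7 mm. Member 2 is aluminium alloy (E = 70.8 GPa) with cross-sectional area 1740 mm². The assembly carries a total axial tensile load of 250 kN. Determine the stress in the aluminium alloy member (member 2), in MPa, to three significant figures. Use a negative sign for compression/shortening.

A_1 = 311.5 mm².
Equal strain + equilibrium ⇒ each member carries load in proportion to AE: A₁E₁ = 37380000 N, A₂E₂ = 123200000 N, ΣAE = 160600000 N.
σ₂ = P·E₂/ΣAE = 250000·70800/160600000 = 110.2 MPa.

110 MPa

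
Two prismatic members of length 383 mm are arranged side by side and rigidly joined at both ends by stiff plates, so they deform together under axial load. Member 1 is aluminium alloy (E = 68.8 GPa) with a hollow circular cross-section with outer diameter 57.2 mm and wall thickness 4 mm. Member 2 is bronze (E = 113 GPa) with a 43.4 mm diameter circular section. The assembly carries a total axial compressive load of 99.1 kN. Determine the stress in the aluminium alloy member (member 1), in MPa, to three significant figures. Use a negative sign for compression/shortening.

-32.0 MPa

A_1 = 668.5 mm².
A_2 = 1479 mm².
Equal strain + equilibrium ⇒ each member carries load in proportion to AE: A₁E₁ = 45990000 N, A₂E₂ = 167200000 N, ΣAE = 213200000 N.
σ₁ = P·E₁/ΣAE = -99100·68800/213200000 = -31.99 MPa.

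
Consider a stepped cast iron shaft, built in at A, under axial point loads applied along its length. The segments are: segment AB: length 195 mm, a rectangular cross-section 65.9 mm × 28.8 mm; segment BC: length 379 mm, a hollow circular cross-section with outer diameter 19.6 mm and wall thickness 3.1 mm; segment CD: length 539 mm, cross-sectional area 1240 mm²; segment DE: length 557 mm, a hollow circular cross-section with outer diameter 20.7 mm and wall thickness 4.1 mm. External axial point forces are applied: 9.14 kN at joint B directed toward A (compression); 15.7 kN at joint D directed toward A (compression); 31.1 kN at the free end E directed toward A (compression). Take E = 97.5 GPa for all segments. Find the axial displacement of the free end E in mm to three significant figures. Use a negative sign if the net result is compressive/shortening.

Internal axial forces (sectioning from the free end, tension +): N_DE = -31.1 kN, N_CD = -46.8 kN, N_BC = -46.8 kN, N_AB = -55.94 kN.
A_AB = 1898 mm².
A_BC = 160.7 mm².
A_DE = 213.8 mm².
δ_AB = -55940·195/(1898·97500) = -0.05895 mm
δ_BC = -46800·379/(160.7·97500) = -1.132 mm
δ_CD = -46800·539/(1240·97500) = -0.2086 mm
δ_DE = -31100·557/(213.8·97500) = -0.8309 mm
δ = Σδ_i = -2.231 mm.

-2.23 mm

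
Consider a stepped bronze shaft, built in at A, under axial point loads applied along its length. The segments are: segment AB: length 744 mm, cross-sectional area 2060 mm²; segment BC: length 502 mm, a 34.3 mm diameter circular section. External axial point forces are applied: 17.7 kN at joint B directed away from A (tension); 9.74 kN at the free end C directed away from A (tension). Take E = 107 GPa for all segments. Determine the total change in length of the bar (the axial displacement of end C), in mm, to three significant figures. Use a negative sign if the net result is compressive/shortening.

0.142 mm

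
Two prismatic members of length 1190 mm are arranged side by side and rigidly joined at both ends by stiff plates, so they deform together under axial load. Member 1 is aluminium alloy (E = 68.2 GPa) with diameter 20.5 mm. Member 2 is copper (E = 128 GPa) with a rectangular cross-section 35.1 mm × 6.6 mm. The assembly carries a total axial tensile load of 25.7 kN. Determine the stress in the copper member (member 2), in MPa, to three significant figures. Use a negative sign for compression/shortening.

63.1 MPa

A_1 = 330.1 mm².
A_2 = 231.7 mm².
Equal strain + equilibrium ⇒ each member carries load in proportion to AE: A₁E₁ = 22510000 N, A₂E₂ = 29650000 N, ΣAE = 52160000 N.
σ₂ = P·E₂/ΣAE = 25700·128000/52160000 = 63.06 MPa.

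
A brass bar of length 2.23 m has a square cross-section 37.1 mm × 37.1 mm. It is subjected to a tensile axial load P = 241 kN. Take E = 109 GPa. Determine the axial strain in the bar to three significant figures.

A = 1376 mm².
σ = N/A = 175.1 MPa; ε = σ/E = 175.1/109000 = 1.606e-03.

0.00161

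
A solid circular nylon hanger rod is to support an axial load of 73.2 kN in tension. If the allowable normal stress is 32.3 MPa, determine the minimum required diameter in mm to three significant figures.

Required area A ≥ P/σ_allow = 73200/32.3 = 2266 mm².
For a solid circular section, d ≥ √(4A/π) = 53.72 mm.

53.7 mm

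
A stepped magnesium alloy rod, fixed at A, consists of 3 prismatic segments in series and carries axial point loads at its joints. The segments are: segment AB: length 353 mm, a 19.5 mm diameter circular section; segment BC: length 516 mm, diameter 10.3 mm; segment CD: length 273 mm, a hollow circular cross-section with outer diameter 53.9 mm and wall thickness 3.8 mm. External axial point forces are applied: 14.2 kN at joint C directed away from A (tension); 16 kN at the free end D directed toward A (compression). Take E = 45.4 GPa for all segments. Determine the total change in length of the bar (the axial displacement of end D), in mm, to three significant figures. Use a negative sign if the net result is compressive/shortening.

-0.453 mm

Internal axial forces (sectioning from the free end, tension +): N_CD = -16 kN, N_BC = -1.8 kN, N_AB = -1.8 kN.
A_AB = 298.6 mm².
A_BC = 83.32 mm².
A_CD = 598.1 mm².
δ_AB = -1800·353/(298.6·45400) = -0.04686 mm
δ_BC = -1800·516/(83.32·45400) = -0.2455 mm
δ_CD = -16000·273/(598.1·45400) = -0.1609 mm
δ = Σδ_i = -0.4533 mm.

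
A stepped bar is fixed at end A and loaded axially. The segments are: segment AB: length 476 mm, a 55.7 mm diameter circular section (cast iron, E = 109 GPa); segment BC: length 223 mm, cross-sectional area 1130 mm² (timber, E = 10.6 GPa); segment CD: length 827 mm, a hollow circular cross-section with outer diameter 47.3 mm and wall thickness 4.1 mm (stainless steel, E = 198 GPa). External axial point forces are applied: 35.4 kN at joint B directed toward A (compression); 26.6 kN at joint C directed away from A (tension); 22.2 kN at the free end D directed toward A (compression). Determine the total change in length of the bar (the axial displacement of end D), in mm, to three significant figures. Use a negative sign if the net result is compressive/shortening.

Internal axial forces (sectioning from the free end, tension +): N_CD = -22.2 kN, N_BC = 4.4 kN, N_AB = -31 kN.
A_AB = 2437 mm².
A_CD = 556.4 mm².
δ_AB = -31000·476/(2437·109000) = -0.05556 mm
δ_BC = 4400·223/(1130·10600) = 0.08192 mm
δ_CD = -22200·827/(556.4·198000) = -0.1666 mm
δ = Σδ_i = -0.1403 mm.

-0.140 mm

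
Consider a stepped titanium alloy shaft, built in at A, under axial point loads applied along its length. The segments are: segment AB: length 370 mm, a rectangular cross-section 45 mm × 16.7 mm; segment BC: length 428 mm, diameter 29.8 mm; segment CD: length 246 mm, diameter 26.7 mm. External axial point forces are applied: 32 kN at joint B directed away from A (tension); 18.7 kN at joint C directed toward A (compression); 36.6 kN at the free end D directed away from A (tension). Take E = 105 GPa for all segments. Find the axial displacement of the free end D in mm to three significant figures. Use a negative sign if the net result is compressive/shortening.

Internal axial forces (sectioning from the free end, tension +): N_CD = 36.6 kN, N_BC = 17.9 kN, N_AB = 49.9 kN.
A_AB = 751.5 mm².
A_BC = 697.5 mm².
A_CD = 559.9 mm².
δ_AB = 49900·370/(751.5·105000) = 0.234 mm
δ_BC = 17900·428/(697.5·105000) = 0.1046 mm
δ_CD = 36600·246/(559.9·105000) = 0.1531 mm
δ = Σδ_i = 0.4917 mm.

0.492 mm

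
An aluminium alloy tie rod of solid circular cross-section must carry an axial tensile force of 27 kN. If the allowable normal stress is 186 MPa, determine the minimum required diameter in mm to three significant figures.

13.6 mm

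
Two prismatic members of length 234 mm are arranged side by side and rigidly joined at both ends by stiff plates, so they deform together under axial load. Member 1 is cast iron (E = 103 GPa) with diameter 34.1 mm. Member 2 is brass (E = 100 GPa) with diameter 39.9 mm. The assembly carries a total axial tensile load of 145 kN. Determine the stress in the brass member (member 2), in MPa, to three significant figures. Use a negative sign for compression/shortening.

A_1 = 913.3 mm².
A_2 = 1250 mm².
Equal strain + equilibrium ⇒ each member carries load in proportion to AE: A₁E₁ = 94070000 N, A₂E₂ = 125000000 N, ΣAE = 219100000 N.
σ₂ = P·E₂/ΣAE = 145000·100000/219100000 = 66.18 MPa.

66.2 MPa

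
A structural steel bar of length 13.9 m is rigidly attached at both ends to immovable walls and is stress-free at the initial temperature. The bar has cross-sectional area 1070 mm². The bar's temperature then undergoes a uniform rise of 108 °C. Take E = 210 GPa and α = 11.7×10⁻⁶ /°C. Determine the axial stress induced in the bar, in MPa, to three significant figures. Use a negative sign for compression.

Free thermal expansion αLΔT = 11.7e-6 · 13900 · 108 = 17.56 mm.
The walls impose strain ε = −(17.56)/13900 = -1.2636e-03; σ = Eε = 210000 · -1.2636e-03 = -265.4 MPa.

-265 MPa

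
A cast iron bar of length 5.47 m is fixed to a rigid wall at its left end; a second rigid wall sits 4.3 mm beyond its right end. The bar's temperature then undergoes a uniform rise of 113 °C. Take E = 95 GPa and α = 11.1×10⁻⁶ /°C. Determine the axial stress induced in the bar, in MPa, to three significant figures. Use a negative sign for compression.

-44.5 MPa

Free thermal expansion αLΔT = 11.1e-6 · 5470 · 113 = 6.861 mm.
The walls engage after the gap closes; constrained expansion = 6.861 − 4.3 = 2.561 mm.
The walls impose strain ε = −(2.561)/5470 = -4.6819e-04; σ = Eε = 95000 · -4.6819e-04 = -44.48 MPa.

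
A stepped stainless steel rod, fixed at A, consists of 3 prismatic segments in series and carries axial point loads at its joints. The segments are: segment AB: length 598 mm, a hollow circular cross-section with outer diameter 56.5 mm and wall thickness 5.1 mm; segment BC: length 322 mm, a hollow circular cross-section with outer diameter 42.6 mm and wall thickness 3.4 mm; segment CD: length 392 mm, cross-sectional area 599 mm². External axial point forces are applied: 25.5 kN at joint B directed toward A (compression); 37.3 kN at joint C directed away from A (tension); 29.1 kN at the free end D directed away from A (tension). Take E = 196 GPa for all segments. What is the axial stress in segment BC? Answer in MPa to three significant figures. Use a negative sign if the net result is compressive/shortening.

Internal axial forces (sectioning from the free end, tension +): N_CD = 29.1 kN, N_BC = 66.4 kN, N_AB = 40.9 kN.
A_BC = 418.7 mm².
σ_BC = N_BC/A_BC = 66400/418.7 = 158.6 MPa.

159 MPa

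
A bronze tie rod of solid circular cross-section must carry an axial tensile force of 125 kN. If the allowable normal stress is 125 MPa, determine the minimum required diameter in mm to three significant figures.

Required area A ≥ P/σ_allow = 125000/125 = 1000 mm².
For a solid circular section, d ≥ √(4A/π) = 35.68 mm.

35.7 mm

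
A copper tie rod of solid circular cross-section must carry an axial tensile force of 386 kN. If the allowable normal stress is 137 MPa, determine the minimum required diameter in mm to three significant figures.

Required area A ≥ P/σ_allow = 386000/137 = 2818 mm².
For a solid circular section, d ≥ √(4A/π) = 59.89 mm.

59.9 mm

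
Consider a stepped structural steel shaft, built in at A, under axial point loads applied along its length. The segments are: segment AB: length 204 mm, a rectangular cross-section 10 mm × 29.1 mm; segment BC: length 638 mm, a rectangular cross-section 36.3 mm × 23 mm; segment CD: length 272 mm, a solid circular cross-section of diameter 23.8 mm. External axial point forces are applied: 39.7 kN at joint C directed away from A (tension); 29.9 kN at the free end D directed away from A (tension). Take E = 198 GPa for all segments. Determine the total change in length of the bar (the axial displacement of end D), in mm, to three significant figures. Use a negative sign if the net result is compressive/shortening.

Internal axial forces (sectioning from the free end, tension +): N_CD = 29.9 kN, N_BC = 69.6 kN, N_AB = 69.6 kN.
A_AB = 291 mm².
A_BC = 834.9 mm².
A_CD = 444.9 mm².
δ_AB = 69600·204/(291·198000) = 0.2464 mm
δ_BC = 69600·638/(834.9·198000) = 0.2686 mm
δ_CD = 29900·272/(444.9·198000) = 0.09233 mm
δ = Σδ_i = 0.6074 mm.

0.607 mm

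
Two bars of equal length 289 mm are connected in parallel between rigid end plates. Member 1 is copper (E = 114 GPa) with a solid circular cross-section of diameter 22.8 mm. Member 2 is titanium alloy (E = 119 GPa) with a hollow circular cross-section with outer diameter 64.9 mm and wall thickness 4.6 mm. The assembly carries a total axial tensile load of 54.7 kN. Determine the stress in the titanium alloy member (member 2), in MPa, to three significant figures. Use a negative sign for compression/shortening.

A_1 = 408.3 mm².
A_2 = 871.4 mm².
Equal strain + equilibrium ⇒ each member carries load in proportion to AE: A₁E₁ = 46540000 N, A₂E₂ = 103700000 N, ΣAE = 150200000 N.
σ₂ = P·E₂/ΣAE = 54700·119000/150200000 = 43.33 MPa.

43.3 MPa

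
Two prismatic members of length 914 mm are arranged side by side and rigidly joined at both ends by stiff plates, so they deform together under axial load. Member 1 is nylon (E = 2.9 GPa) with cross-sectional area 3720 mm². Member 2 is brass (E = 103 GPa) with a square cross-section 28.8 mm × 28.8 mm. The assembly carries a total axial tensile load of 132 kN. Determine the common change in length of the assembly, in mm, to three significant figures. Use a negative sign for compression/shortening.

1.25 mm

A_2 = 829.4 mm².
Equal strain + equilibrium ⇒ each member carries load in proportion to AE: A₁E₁ = 10790000 N, A₂E₂ = 85430000 N, ΣAE = 96220000 N.
δ = PL/ΣAE = 132000·914/96220000 = 1.254 mm.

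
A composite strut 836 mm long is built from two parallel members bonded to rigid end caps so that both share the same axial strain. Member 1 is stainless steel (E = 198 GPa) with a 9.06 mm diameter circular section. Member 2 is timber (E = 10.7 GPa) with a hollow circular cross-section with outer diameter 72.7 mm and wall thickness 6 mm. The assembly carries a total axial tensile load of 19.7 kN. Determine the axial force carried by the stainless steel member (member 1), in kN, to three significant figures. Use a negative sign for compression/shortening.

A_1 = 64.47 mm².
A_2 = 1257 mm².
Equal strain + equilibrium ⇒ each member carries load in proportion to AE: A₁E₁ = 12760000 N, A₂E₂ = 13450000 N, ΣAE = 26220000 N.
F₁ = P·A₁E₁/ΣAE = 19700·12760000/26220000 = 9592 N.

9.59 kN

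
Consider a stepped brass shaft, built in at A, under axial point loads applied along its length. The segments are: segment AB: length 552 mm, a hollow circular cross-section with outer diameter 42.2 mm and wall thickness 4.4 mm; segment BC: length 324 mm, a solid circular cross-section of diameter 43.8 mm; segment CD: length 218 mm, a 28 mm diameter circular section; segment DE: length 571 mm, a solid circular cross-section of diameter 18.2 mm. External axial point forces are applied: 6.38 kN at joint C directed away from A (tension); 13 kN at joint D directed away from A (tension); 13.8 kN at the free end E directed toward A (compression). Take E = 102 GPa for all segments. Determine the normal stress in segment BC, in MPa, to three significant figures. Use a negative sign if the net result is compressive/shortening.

Internal axial forces (sectioning from the free end, tension +): N_DE = -13.8 kN, N_CD = -0.8 kN, N_BC = 5.58 kN, N_AB = 5.58 kN.
A_BC = 1507 mm².
σ_BC = N_BC/A_BC = 5580/1507 = 3.703 MPa.

3.70 MPa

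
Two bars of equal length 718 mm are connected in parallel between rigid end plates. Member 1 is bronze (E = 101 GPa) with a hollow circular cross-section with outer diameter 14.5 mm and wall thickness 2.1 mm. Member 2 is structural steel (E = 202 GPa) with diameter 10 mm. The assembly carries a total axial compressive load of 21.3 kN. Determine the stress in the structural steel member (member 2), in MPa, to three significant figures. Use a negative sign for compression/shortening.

A_1 = 81.81 mm².
A_2 = 78.54 mm².
Equal strain + equilibrium ⇒ each member carries load in proportion to AE: A₁E₁ = 8263000 N, A₂E₂ = 15870000 N, ΣAE = 24130000 N.
σ₂ = P·E₂/ΣAE = -21300·202000/24130000 = -178.3 MPa.

-178 MPa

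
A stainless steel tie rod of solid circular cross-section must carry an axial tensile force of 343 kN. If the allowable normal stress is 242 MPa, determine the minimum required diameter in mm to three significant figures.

42.5 mm

Required area A ≥ P/σ_allow = 343000/242 = 1417 mm².
For a solid circular section, d ≥ √(4A/π) = 42.48 mm.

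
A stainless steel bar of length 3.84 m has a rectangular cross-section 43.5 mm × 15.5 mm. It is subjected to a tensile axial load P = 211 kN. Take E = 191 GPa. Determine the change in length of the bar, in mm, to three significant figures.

A = 674.2 mm².
δ_mech = NL/(AE) = 211000·3840/(674.2·191000) = 6.292 mm.

6.29 mm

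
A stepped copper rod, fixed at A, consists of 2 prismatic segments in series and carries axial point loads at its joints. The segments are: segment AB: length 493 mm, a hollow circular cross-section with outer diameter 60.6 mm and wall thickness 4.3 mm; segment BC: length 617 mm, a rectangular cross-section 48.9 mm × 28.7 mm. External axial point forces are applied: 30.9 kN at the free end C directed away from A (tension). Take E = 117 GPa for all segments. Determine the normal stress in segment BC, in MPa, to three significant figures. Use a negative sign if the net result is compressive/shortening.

22.0 MPa

Internal axial forces (sectioning from the free end, tension +): N_BC = 30.9 kN, N_AB = 30.9 kN.
A_BC = 1403 mm².
σ_BC = N_BC/A_BC = 30900/1403 = 22.02 MPa.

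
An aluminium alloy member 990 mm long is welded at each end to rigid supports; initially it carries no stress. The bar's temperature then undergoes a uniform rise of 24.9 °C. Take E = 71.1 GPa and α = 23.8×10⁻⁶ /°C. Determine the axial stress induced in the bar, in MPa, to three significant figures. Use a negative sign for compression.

Free thermal expansion αLΔT = 23.8e-6 · 990 · 24.9 = 0.5867 mm.
The walls impose strain ε = −(0.5867)/990 = -5.9262e-04; σ = Eε = 71100 · -5.9262e-04 = -42.14 MPa.

-42.1 MPa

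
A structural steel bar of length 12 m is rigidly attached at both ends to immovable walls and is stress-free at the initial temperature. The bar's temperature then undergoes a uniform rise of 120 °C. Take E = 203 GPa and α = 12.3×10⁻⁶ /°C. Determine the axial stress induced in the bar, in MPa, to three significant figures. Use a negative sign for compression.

-300 MPa

Free thermal expansion αLΔT = 12.3e-6 · 12000 · 120 = 17.71 mm.
The walls impose strain ε = −(17.71)/12000 = -1.4760e-03; σ = Eε = 203000 · -1.4760e-03 = -299.6 MPa.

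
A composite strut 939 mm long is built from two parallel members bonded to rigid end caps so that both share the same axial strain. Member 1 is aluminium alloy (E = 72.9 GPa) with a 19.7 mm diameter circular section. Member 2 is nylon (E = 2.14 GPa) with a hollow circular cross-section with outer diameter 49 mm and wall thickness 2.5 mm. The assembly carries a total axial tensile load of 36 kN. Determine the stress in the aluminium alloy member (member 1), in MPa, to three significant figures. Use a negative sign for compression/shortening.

A_1 = 304.8 mm².
A_2 = 365.2 mm².
Equal strain + equilibrium ⇒ each member carries load in proportion to AE: A₁E₁ = 22220000 N, A₂E₂ = 781500 N, ΣAE = 23000000 N.
σ₁ = P·E₁/ΣAE = 36000·72900/23000000 = 114.1 MPa.

114 MPa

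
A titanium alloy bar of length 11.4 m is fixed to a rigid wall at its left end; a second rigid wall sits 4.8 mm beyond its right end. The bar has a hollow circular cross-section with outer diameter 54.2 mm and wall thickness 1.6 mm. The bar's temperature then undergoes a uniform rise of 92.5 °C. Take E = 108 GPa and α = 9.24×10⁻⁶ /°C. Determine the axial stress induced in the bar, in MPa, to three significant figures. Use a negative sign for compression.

-46.8 MPa

Free thermal expansion αLΔT = 9.24e-6 · 11400 · 92.5 = 9.744 mm.
The walls engage after the gap closes; constrained expansion = 9.744 − 4.8 = 4.944 mm.
The walls impose strain ε = −(4.944)/11400 = -4.3365e-04; σ = Eε = 108000 · -4.3365e-04 = -46.83 MPa.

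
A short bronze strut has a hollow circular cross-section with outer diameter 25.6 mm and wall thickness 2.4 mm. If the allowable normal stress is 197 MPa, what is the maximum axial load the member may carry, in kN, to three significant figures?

34.5 kN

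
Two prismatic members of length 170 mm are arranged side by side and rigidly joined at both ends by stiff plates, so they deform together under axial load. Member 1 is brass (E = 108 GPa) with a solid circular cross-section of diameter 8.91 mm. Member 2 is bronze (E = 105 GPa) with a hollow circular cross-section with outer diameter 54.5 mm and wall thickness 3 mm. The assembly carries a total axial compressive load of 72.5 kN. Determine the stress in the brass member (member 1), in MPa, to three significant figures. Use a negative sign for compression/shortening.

-136 MPa

A_1 = 62.35 mm².
A_2 = 485.4 mm².
Equal strain + equilibrium ⇒ each member carries load in proportion to AE: A₁E₁ = 6734000 N, A₂E₂ = 50960000 N, ΣAE = 57700000 N.
σ₁ = P·E₁/ΣAE = -72500·108000/57700000 = -135.7 MPa.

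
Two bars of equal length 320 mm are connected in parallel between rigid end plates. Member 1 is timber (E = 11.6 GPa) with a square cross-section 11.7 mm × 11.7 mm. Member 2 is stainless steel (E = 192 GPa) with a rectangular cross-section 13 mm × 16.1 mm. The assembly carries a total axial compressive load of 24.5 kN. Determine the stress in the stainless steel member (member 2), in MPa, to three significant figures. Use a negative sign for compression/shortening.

-113 MPa

A_1 = 136.9 mm².
A_2 = 209.3 mm².
Equal strain + equilibrium ⇒ each member carries load in proportion to AE: A₁E₁ = 1588000 N, A₂E₂ = 40190000 N, ΣAE = 41770000 N.
σ₂ = P·E₂/ΣAE = -24500·192000/41770000 = -112.6 MPa.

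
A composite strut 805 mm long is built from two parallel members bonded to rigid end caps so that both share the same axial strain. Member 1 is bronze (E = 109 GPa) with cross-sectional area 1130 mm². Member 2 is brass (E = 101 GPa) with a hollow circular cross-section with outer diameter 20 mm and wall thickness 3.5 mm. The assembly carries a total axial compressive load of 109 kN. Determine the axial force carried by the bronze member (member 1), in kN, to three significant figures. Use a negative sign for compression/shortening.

A_2 = 181.4 mm².
Equal strain + equilibrium ⇒ each member carries load in proportion to AE: A₁E₁ = 123200000 N, A₂E₂ = 18320000 N, ΣAE = 141500000 N.
F₁ = P·A₁E₁/ΣAE = -109000·123200000/141500000 = -94880 N.

-94.9 kN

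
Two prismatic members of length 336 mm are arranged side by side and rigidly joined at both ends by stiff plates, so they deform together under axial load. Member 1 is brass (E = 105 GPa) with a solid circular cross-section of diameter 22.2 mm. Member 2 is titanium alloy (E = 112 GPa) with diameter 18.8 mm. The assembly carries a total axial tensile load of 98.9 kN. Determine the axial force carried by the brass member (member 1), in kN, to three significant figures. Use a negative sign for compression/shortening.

56.0 kN

A_1 = 387.1 mm².
A_2 = 277.6 mm².
Equal strain + equilibrium ⇒ each member carries load in proportion to AE: A₁E₁ = 40640000 N, A₂E₂ = 31090000 N, ΣAE = 71730000 N.
F₁ = P·A₁E₁/ΣAE = 98900·40640000/71730000 = 56040 N.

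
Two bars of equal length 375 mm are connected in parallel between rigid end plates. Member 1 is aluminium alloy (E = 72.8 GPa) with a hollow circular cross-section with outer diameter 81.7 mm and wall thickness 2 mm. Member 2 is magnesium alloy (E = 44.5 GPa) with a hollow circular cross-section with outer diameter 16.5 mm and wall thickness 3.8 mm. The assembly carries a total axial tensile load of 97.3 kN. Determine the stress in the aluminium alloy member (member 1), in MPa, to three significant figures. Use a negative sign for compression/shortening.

A_1 = 500.8 mm².
A_2 = 151.6 mm².
Equal strain + equilibrium ⇒ each member carries load in proportion to AE: A₁E₁ = 36460000 N, A₂E₂ = 6747000 N, ΣAE = 43200000 N.
σ₁ = P·E₁/ΣAE = 97300·72800/43200000 = 164 MPa.

164 MPa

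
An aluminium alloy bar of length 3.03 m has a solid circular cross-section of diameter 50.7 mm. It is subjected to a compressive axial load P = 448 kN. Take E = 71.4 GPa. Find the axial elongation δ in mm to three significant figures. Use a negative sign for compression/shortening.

-9.42 mm

A = 2019 mm².
δ_mech = NL/(AE) = -448000·3030/(2019·71400) = -9.417 mm.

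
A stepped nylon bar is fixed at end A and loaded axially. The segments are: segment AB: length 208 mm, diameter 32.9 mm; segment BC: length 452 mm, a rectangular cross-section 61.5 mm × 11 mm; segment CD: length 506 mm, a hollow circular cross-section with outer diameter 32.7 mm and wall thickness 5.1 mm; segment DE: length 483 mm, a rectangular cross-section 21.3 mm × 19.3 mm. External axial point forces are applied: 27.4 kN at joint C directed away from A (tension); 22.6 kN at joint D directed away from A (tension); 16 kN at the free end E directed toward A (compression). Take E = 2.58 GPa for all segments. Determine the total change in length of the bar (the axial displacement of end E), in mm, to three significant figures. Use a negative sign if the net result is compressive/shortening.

7.67 mm

Internal axial forces (sectioning from the free end, tension +): N_DE = -16 kN, N_CD = 6.6 kN, N_BC = 34 kN, N_AB = 34 kN.
A_AB = 850.1 mm².
A_BC = 676.5 mm².
A_CD = 442.2 mm².
A_DE = 411.1 mm².
δ_AB = 34000·208/(850.1·2580) = 3.224 mm
δ_BC = 34000·452/(676.5·2580) = 8.805 mm
δ_CD = 6600·506/(442.2·2580) = 2.927 mm
δ_DE = -16000·483/(411.1·2580) = -7.286 mm
δ = Σδ_i = 7.67 mm.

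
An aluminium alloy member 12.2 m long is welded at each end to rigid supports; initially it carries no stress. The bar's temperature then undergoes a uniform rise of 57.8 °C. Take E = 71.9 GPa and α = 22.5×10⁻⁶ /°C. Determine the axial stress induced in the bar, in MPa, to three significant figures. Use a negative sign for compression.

-93.5 MPa

Free thermal expansion αLΔT = 22.5e-6 · 12200 · 57.8 = 15.87 mm.
The walls impose strain ε = −(15.87)/12200 = -1.3005e-03; σ = Eε = 71900 · -1.3005e-03 = -93.51 MPa.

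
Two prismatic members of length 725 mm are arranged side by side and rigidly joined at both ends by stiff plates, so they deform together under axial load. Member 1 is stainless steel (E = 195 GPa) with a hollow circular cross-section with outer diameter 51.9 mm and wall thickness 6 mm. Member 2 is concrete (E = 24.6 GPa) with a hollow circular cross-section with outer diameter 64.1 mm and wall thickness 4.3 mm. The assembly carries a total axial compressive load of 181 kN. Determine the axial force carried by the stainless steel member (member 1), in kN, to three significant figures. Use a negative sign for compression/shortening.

A_1 = 865.2 mm².
A_2 = 807.8 mm².
Equal strain + equilibrium ⇒ each member carries load in proportion to AE: A₁E₁ = 168700000 N, A₂E₂ = 19870000 N, ΣAE = 188600000 N.
F₁ = P·A₁E₁/ΣAE = -181000·168700000/188600000 = -161900 N.

-162 kN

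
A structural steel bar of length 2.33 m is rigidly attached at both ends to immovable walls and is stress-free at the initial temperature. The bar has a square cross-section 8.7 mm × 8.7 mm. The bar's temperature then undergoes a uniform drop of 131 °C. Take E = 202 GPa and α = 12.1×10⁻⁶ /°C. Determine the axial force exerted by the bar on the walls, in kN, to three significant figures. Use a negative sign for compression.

24.2 kN

Free thermal expansion αLΔT = 12.1e-6 · 2330 · -131 = -3.693 mm.
The walls impose strain ε = −(-3.693)/2330 = 1.5851e-03; σ = Eε = 202000 · 1.5851e-03 = 320.2 MPa.
Wall reaction R = σ·A = 320.2·75.69 = 24240 N = 24.24 kN.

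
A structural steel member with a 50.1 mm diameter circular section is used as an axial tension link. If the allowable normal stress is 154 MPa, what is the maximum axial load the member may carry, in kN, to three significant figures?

304 kN

A = 1971 mm².
P_max = σ_allow · A = 154 · 1971 = 303600 N = 303.6 kN.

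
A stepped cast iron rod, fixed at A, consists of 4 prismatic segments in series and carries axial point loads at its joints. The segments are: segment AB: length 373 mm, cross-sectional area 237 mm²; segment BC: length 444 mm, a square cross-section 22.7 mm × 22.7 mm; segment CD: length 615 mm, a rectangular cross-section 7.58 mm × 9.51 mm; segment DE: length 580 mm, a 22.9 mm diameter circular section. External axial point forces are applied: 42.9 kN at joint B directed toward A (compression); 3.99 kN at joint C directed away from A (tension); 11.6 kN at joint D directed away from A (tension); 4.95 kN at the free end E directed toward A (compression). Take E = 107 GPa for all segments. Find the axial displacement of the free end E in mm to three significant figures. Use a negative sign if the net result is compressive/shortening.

Internal axial forces (sectioning from the free end, tension +): N_DE = -4.95 kN, N_CD = 6.65 kN, N_BC = 10.64 kN, N_AB = -32.26 kN.
A_BC = 515.3 mm².
A_CD = 72.09 mm².
A_DE = 411.9 mm².
δ_AB = -32260·373/(237·107000) = -0.4745 mm
δ_BC = 10640·444/(515.3·107000) = 0.08568 mm
δ_CD = 6650·615/(72.09·107000) = 0.5302 mm
δ_DE = -4950·580/(411.9·107000) = -0.06515 mm
δ = Σδ_i = 0.07626 mm.

0.0763 mm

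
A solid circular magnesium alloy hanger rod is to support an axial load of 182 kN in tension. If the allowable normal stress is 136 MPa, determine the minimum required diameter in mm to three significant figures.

41.3 mm

Required area A ≥ P/σ_allow = 182000/136 = 1338 mm².
For a solid circular section, d ≥ √(4A/π) = 41.28 mm.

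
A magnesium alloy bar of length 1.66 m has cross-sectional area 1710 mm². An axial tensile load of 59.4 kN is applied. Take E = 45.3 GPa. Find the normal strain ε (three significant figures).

σ = N/A = 34.74 MPa; ε = σ/E = 34.74/45300 = 7.668e-04.

7.67e-04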